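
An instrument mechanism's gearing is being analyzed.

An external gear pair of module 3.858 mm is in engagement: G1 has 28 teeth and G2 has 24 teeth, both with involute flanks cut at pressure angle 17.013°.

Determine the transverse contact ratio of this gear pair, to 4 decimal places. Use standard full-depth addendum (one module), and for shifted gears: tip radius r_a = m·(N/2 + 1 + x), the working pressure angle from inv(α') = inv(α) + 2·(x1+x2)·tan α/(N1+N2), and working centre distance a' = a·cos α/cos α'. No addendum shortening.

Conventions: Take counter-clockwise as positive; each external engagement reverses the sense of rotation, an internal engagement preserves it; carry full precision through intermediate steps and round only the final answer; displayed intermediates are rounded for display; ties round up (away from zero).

recognized (one external pair, fixed centres): single-mesh tooth geometry, m = 3.858, N1 = 28, N2 = 24
base radii: r_b1 = 51.648348, r_b2 = 44.270013
tip radii: r_a1 = 57.870000, r_a2 = 50.154000
no profile shift: α' = α, a' = a
action lengths: √(r_a1²−r_b1²) = 26.103353, √(r_a2²−r_b2²) = 23.570950
base pitch p_b = π·m·cos α = 11.589862
CR = (26.103353 + 23.570950 − 100.308000·sin 17.01300°)/11.589862 = 1.753715
contact ratio ≈ 1.7537

1.7537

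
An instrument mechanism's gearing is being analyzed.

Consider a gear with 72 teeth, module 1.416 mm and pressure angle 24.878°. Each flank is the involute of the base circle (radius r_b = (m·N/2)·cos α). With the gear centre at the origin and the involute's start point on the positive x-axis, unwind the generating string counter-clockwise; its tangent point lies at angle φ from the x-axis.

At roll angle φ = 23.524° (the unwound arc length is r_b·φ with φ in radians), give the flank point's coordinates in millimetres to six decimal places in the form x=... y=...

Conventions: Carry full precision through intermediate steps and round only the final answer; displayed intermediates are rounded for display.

class = single-mesh tooth geometry [base-circle involute, m = 1.416, 72T]
pitch radius r_p = m·N/2 = 1.416·72/2 = 50.976000
base radius r_b = r_p·cos α = 50.976000·cos 24.878° = 46.245713
roll angle φ = 23.524° = 0.41057125 rad
x = r_b·(cos φ + φ·sin φ) = 49.980775
y = r_b·(sin φ − φ·cos φ) = 1.049004

x=49.980775 y=1.049004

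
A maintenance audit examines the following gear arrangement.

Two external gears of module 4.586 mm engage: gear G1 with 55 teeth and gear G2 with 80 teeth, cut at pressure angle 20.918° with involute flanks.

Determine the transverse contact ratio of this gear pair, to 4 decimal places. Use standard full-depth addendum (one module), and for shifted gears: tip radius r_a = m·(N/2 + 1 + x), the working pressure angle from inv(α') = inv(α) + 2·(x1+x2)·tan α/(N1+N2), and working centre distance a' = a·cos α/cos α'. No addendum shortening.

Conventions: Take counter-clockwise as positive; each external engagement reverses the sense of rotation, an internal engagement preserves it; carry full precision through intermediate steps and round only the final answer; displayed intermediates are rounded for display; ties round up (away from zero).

1.7468

single-mesh involute tooth geometry (55T engaging 80T at module 4.586)
base radii: r_b1 = 117.803057, r_b2 = 171.349902
tip radii: r_a1 = 130.701000, r_a2 = 188.026000
no profile shift: α' = α, a' = a
action lengths: √(r_a1²−r_b1²) = 56.614407, √(r_a2²−r_b2²) = 77.414390
base pitch p_b = π·m·cos α = 13.457790
CR = (56.614407 + 77.414390 − 309.555000·sin 20.91800°)/13.457790 = 1.746789
contact ratio ≈ 1.7468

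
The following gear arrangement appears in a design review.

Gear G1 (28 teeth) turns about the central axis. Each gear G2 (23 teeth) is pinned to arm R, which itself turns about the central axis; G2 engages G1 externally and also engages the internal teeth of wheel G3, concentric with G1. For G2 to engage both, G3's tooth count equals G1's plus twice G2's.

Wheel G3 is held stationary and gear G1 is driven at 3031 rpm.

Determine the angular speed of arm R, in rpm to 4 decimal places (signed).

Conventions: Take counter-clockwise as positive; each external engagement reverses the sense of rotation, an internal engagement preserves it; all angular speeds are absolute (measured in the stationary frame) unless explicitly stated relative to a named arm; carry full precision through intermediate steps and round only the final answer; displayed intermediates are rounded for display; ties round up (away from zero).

recognized (axles ride arm R): planetary set, 28/23/74 teeth
normalise by the input: solve with ω_sun = 1, then scale by 3031 rpm
ring teeth: 28 + 2·23 = 74
28(ω_sun−ω_arm) = −74(ω_ring−ω_arm),  ω_ring = 0, ω_sun = 1
28(1−ω_arm) = −74(0−ω_arm)  ⇒  102·ω_arm = 28  ⇒  ω_arm = 14/51
scale: ω_arm = 14/51 × 3031 rpm = +832.0392 rpm

+832.0392 rpm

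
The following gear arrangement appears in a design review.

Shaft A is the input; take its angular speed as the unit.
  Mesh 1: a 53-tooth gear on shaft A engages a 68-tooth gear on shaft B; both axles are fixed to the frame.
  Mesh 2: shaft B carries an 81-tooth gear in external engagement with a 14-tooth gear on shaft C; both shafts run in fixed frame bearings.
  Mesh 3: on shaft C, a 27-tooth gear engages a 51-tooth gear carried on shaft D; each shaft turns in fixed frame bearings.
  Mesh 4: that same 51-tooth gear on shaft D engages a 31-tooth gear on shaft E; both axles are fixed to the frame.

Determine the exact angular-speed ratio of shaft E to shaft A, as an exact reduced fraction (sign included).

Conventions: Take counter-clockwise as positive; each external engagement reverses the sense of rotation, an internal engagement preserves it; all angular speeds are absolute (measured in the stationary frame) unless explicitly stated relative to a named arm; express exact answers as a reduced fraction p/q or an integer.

115911/29512

class = fixed-axis compound train [4 meshes; 4 ratios multiply, 4 sense flips]
mesh 1 [53T→68T]: running ratio 53/68, sense −
mesh 2 [81T→14T]: running ratio 4293/952, sense +
mesh 3 [27T→51T]: running ratio 38637/16184, sense −
mesh 4 [51T→31T]: running ratio 115911/29512, sense +
ω_out/ω_in = 115911/29512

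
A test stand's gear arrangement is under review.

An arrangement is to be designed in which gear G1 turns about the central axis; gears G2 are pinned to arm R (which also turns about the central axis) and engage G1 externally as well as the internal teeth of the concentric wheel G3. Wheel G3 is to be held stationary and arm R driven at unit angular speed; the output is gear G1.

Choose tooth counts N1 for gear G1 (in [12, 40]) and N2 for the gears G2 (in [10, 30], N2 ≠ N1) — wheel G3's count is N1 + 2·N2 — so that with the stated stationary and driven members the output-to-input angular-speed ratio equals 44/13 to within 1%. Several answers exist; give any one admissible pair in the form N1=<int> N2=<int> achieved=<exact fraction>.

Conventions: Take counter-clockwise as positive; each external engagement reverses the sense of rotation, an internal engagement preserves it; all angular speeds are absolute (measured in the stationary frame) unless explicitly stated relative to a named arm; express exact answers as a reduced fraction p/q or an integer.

topology: planetary set — design target 44/13, arm = carrier (Willis)
Willis with ω_ring = 0: ω_sun/ω_arm = (N1+N3)/N1; set equal to 44/13  ⇒  N3/N1 = 44/13 − 1 = 31/13
N3 = N1 + 2·N2  ⇒  N2/N1 = (N3/N1 − 1)/2 = (31/13 − 1)/2 = 9/13
smallest multiple with N1 ≥ 12 and N2 ≥ 10: k = 2  ⇒  N1 = 2·13 = 26, N2 = 2·9 = 18 (N1 ≤ 40, N2 ≤ 30, N2 ≠ N1 ✓), N3 = 26 + 2·18 = 62
check: (N1+N3)/N1 with N1 = 26, N3 = 62 gives 44/13; |achieved − target| = 0 ≤ 11/325 ✓

N1=26 N2=18 achieved=44/13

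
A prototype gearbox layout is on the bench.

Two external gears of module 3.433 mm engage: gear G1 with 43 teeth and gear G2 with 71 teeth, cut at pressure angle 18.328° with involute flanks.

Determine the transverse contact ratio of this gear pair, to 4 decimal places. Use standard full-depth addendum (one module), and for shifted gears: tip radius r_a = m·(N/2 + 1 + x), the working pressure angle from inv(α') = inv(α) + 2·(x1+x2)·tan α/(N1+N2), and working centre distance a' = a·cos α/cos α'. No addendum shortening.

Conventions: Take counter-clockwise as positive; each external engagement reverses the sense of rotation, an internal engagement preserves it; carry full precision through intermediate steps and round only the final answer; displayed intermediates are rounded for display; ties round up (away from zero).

1.8676

single-mesh involute tooth geometry (43T engaging 71T at module 3.433)
base radii: r_b1 = 70.065286, r_b2 = 115.689193
tip radii: r_a1 = 77.242500, r_a2 = 125.304500
no profile shift: α' = α, a' = a
action lengths: √(r_a1²−r_b1²) = 32.515528, √(r_a2²−r_b2²) = 48.137599
base pitch p_b = π·m·cos α = 10.237981
CR = (32.515528 + 48.137599 − 195.681000·sin 18.32800°)/10.237981 = 1.867554
contact ratio ≈ 1.8676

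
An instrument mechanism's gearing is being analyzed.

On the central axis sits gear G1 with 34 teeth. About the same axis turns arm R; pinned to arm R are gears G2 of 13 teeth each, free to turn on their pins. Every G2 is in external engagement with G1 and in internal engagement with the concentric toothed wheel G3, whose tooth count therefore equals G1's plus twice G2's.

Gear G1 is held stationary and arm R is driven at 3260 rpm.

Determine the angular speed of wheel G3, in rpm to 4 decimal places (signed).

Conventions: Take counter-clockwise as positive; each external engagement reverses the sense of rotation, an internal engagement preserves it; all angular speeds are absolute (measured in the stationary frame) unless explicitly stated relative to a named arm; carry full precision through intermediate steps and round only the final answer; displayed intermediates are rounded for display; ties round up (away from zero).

+5107.3333 rpm

planetary set (34T centre, 13T on arm, 60T internal) — Willis relation
normalise by the input: solve with ω_arm = 1, then scale by 3260 rpm
ring teeth: 34 + 2·13 = 60
34(ω_sun−ω_arm) = −60(ω_ring−ω_arm),  ω_sun = 0, ω_arm = 1
ω_ring = 1 − (34/60)(0−1) = 47/30
scale: ω_ring = 47/30 × 3260 rpm = +5107.3333 rpm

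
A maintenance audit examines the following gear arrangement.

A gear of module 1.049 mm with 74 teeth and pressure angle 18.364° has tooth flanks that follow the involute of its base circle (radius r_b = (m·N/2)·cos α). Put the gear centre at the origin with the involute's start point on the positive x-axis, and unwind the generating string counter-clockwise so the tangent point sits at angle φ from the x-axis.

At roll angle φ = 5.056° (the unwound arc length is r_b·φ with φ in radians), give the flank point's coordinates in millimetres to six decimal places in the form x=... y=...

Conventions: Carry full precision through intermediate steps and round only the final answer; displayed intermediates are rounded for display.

class = single-mesh tooth geometry [base-circle involute, m = 1.049, 74T]
pitch radius r_p = m·N/2 = 1.049·74/2 = 38.813000
base radius r_b = r_p·cos α = 38.813000·cos 18.364° = 36.836415
roll angle φ = 5.056° = 0.08824385 rad
x = r_b·(cos φ + φ·sin φ) = 36.979558
y = r_b·(sin φ − φ·cos φ) = 0.008431

x=36.979558 y=0.008431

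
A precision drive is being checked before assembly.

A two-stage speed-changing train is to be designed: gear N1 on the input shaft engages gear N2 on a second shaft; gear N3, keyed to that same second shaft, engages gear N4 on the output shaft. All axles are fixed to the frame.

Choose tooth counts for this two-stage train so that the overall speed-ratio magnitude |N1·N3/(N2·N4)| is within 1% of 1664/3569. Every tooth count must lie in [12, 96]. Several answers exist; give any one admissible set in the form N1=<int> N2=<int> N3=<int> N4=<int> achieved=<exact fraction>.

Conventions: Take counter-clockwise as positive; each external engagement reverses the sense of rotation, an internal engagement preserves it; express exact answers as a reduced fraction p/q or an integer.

topology: fixed-axis compound train — 2 stages, target 1664/3569
target = 1664/3569 in lowest terms: an exact hit needs N1·N3 = k·1664 and N2·N4 = k·3569 for one integer k, every count in [12, 96]; additionally prefer no 1:1 stage (N1 ≠ N2, N3 ≠ N4)
k = 1: N1·N3 = 1664 = 26·64, N2·N4 = 3569 = 43·83
achieved = 26·64/(43·83) = 1664/3569; |achieved − target| = 0 ≤ 416/89225 ✓

N1=26 N2=43 N3=64 N4=83 achieved=1664/3569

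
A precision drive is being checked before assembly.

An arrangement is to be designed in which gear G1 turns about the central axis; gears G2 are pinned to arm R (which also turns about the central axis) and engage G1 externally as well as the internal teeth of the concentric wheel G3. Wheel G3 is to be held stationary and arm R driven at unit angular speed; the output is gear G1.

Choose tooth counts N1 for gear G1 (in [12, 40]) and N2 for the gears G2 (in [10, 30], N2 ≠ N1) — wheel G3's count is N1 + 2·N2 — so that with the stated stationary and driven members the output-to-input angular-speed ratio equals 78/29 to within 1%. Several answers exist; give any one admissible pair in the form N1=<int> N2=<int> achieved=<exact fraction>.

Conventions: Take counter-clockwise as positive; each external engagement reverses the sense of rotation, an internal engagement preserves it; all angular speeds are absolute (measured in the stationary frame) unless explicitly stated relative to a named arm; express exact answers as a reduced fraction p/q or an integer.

topology: planetary set — design target 78/29, arm = carrier (Willis)
Willis with ω_ring = 0: ω_sun/ω_arm = (N1+N3)/N1; set equal to 78/29  ⇒  N3/N1 = 78/29 − 1 = 49/29
N3 = N1 + 2·N2  ⇒  N2/N1 = (N3/N1 − 1)/2 = (49/29 − 1)/2 = 10/29
smallest multiple with N1 ≥ 12 and N2 ≥ 10: k = 1  ⇒  N1 = 1·29 = 29, N2 = 1·10 = 10 (N1 ≤ 40, N2 ≤ 30, N2 ≠ N1 ✓), N3 = 29 + 2·10 = 49
check: (N1+N3)/N1 with N1 = 29, N3 = 49 gives 78/29; |achieved − target| = 0 ≤ 39/1450 ✓

N1=29 N2=10 achieved=78/29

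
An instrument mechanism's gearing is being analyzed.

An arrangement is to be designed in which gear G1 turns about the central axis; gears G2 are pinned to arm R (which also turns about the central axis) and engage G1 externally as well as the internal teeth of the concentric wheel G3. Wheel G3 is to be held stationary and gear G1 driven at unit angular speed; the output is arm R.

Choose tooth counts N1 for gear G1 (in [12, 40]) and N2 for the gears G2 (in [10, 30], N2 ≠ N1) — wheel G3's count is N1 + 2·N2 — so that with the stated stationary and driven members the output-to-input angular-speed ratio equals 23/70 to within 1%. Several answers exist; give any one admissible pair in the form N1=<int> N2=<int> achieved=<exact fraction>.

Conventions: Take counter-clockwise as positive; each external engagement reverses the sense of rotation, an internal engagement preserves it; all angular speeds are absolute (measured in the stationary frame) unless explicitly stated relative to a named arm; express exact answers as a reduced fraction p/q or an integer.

N1=23 N2=12 achieved=23/70

planetary set to be sized for 23/70 (Willis relation)
Willis with ω_ring = 0: ω_arm/ω_sun = N1/(N1+N3); set equal to 23/70  ⇒  N3/N1 = 1/(23/70) − 1 = 47/23
N3 = N1 + 2·N2  ⇒  N2/N1 = (N3/N1 − 1)/2 = (47/23 − 1)/2 = 12/23
smallest multiple with N1 ≥ 12 and N2 ≥ 10: k = 1  ⇒  N1 = 1·23 = 23, N2 = 1·12 = 12 (N1 ≤ 40, N2 ≤ 30, N2 ≠ N1 ✓), N3 = 23 + 2·12 = 47
check: N1/(N1+N3) with N1 = 23, N3 = 47 gives 23/70; |achieved − target| = 0 ≤ 23/7000 ✓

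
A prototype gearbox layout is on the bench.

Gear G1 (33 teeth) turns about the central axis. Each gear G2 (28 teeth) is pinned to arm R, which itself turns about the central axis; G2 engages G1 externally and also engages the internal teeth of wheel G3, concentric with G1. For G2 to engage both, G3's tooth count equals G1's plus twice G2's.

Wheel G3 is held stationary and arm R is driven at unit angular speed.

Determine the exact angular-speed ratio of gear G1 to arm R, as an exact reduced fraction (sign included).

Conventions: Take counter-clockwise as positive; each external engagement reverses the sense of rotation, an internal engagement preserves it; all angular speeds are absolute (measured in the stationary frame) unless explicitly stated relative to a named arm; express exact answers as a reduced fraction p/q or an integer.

122/33

topology: planetary set — G1 33T / G2 28T / G3 89T, arm = carrier (Willis)
ring teeth: 33 + 2·28 = 89
33(ω_sun−ω_arm) = −89(ω_ring−ω_arm),  ω_ring = 0, ω_arm = 1
ω_sun = 1 − (89/33)(0−1) = 122/33
ω_out/ω_in = 122/33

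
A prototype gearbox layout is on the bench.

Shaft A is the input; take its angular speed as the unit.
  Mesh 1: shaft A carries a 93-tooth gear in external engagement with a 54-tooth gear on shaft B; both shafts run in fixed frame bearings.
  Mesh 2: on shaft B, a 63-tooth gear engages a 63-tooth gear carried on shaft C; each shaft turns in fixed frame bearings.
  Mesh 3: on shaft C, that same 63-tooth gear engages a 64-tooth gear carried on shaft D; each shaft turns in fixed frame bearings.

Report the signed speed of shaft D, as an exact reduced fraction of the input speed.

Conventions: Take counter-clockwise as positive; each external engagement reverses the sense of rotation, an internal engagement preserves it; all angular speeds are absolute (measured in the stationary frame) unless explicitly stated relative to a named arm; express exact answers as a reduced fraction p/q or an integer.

3-mesh fixed-axis compound train (all bearings frame-fixed)
mesh 1 [93T→54T]: |ω|/ω_in = 1×93/54 = 31/18, sense flips to −
mesh 2 [63T→63T]: |ω|/ω_in = (31/18)×63/63 = 31/18, sense flips to +
mesh 3 [63T→64T]: |ω|/ω_in = (31/18)×63/64 = 217/128, sense flips to −
signed output speed (× input speed) = -217/128

-217/128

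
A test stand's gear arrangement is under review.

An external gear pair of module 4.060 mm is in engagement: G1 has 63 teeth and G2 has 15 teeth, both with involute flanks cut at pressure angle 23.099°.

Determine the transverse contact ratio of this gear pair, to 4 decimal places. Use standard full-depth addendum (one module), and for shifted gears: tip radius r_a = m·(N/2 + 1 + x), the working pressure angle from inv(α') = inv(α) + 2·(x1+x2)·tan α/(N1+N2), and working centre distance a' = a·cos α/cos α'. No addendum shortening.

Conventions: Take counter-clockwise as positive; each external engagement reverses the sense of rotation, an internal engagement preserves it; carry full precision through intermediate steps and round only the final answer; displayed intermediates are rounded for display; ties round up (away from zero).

1.5180

class = single-mesh tooth geometry [involute pair 63T × 15T, m = 4.060]
base radii: r_b1 = 117.636847, r_b2 = 28.008773
tip radii: r_a1 = 131.950000, r_a2 = 34.510000
no profile shift: α' = α, a' = a
action lengths: √(r_a1²−r_b1²) = 59.769346, √(r_a2²−r_b2²) = 20.160574
base pitch p_b = π·m·cos α = 11.732287
CR = (59.769346 + 20.160574 − 158.340000·sin 23.09900°)/11.732287 = 1.518016
contact ratio ≈ 1.5180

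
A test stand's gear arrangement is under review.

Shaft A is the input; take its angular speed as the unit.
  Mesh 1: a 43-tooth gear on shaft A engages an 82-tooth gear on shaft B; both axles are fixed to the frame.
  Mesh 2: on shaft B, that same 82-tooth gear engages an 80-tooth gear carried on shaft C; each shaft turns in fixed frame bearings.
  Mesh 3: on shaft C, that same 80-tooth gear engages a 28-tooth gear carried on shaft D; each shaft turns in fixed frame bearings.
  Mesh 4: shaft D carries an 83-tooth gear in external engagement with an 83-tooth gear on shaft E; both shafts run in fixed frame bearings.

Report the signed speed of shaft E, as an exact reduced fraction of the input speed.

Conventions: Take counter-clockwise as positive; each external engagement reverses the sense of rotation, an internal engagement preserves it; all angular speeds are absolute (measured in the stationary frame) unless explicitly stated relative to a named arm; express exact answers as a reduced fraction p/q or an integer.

4-mesh fixed-axis compound train (all bearings frame-fixed)
mesh 1 [43T→82T]: |ω|/ω_in = 1×43/82 = 43/82, sense flips to −
mesh 2 [82T→80T]: |ω|/ω_in = (43/82)×82/80 = 43/80, sense flips to +
mesh 3 [80T→28T]: |ω|/ω_in = (43/80)×80/28 = 43/28, sense flips to −
mesh 4 [83T→83T]: |ω|/ω_in = (43/28)×83/83 = 43/28, sense flips to +
signed output speed (× input speed) = 43/28

43/28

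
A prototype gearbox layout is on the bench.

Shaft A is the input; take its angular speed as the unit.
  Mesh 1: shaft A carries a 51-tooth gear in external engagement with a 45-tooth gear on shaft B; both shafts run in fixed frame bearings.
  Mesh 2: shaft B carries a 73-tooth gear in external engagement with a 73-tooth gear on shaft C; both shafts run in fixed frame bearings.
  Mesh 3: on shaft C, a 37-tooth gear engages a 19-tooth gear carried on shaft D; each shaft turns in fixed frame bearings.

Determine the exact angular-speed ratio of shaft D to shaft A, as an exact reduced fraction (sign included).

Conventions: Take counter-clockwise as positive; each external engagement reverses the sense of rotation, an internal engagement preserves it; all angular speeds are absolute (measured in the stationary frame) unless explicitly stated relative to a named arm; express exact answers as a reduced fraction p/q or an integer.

class = fixed-axis compound train [3 meshes; 3 ratios multiply, 3 sense flips]
mesh 1 [51T→45T]: running ratio 17/15, sense −
mesh 2 [73T→73T]: running ratio 17/15, sense +
mesh 3 [37T→19T]: running ratio 629/285, sense −
ω_out/ω_in = -629/285

-629/285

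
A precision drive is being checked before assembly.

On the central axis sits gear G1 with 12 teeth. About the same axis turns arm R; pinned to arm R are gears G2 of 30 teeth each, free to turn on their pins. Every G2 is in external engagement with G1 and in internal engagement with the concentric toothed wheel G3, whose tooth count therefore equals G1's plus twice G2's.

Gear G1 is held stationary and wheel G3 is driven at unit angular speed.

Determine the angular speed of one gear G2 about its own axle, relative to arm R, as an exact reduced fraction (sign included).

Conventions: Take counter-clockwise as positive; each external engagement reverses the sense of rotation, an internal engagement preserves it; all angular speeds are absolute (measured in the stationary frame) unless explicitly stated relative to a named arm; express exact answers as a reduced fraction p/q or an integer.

12/35

recognized (axles ride arm R): planetary set, 12/30/72 teeth
ring teeth: 12 + 2·30 = 72
12(ω_sun−ω_arm) = −72(ω_ring−ω_arm),  ω_sun = 0, ω_ring = 1
12(0−ω_arm) = −72(1−ω_arm)  ⇒  84·ω_arm = 72  ⇒  ω_arm = 6/7
sun–planet mesh: 12·(0−6/7) = −30·(ω_p−ω_arm)  ⇒  ω_p−ω_arm = 12/35
exact speed ratio = 12/35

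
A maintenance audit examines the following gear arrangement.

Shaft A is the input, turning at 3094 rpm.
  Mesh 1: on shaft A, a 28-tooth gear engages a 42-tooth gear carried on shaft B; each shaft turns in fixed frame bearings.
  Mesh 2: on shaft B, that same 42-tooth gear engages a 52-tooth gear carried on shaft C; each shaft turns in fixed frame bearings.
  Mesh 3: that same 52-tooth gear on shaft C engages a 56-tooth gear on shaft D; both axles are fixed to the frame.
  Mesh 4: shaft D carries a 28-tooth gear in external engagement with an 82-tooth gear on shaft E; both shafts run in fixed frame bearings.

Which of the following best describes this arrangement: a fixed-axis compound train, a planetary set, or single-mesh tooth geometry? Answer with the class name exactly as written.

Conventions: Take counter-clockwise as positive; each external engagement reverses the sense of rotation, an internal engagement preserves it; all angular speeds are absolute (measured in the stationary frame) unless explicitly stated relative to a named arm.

topology: fixed-axis compound train — 4 meshes, A→E
classification: fixed-axis compound train

fixed-axis compound train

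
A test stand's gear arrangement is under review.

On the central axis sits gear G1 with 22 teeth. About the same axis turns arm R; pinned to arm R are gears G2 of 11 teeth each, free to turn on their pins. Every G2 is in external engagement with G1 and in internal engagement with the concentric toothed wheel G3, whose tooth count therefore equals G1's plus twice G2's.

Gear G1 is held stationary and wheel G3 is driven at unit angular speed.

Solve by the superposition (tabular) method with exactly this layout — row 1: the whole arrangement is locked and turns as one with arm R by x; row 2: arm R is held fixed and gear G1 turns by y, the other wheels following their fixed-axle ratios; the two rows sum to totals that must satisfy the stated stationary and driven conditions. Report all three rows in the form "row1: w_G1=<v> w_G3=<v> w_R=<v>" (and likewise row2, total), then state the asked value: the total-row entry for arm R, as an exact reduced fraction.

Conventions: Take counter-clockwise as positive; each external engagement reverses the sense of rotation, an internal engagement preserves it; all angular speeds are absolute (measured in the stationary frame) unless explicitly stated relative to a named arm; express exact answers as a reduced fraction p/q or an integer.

row1: w_G1=2/3 w_G3=2/3 w_R=2/3
row2: w_G1=-2/3 w_G3=1/3 w_R=0
total: w_G1=0 w_G3=1 w_R=2/3
asked value: 2/3

recognized (axles ride arm R): planetary set, 22/11/44 teeth
row 1 (train locked, turned with arm): all members turn x
superposition row 2 [arm held]: sun y, ring −(22/44)·y, arm 0
boundary: total ω_sun = x + y = 0 and total ω_ring = x − (22/44)·y = 1  ⇒  y = -2/3, x = 2/3
row 2 ring = −(22/44)·(-2/3) = 1/3
totals (row 1 + row 2): sun 2/3 + (-2/3) = 0, ring 2/3 + 1/3 = 1, arm 2/3 + 0 = 2/3
asked cell (total, arm) = 2/3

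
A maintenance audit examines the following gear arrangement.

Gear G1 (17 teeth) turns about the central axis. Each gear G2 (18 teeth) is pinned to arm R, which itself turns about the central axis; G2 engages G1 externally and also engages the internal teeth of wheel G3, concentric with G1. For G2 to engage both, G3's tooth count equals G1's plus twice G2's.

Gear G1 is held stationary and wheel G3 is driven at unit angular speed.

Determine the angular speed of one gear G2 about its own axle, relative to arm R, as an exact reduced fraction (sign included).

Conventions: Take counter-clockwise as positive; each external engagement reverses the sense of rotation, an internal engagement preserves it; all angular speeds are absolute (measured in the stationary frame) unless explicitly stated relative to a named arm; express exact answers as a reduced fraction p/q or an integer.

recognized (axles ride arm R): planetary set, 17/18/53 teeth
ring teeth: 17 + 2·18 = 53
17(ω_sun−ω_arm) = −53(ω_ring−ω_arm),  ω_sun = 0, ω_ring = 1
17(0−ω_arm) = −53(1−ω_arm)  ⇒  70·ω_arm = 53  ⇒  ω_arm = 53/70
sun–planet mesh: 17·(0−53/70) = −18·(ω_p−ω_arm)  ⇒  ω_p−ω_arm = 901/1260
exact speed ratio = 901/1260

901/1260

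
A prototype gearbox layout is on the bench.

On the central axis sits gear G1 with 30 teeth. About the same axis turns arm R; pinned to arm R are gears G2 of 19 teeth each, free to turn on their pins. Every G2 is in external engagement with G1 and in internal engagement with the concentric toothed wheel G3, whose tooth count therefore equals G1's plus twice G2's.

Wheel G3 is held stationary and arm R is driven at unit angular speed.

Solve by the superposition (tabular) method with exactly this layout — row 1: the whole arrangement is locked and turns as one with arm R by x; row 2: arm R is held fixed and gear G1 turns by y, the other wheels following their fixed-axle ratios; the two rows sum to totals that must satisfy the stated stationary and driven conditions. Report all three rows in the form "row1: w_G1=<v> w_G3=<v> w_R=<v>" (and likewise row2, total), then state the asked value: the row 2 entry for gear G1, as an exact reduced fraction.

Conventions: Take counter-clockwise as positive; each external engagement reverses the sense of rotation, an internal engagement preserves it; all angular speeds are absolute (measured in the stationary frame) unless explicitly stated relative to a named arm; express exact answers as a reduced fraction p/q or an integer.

row1: w_G1=1 w_G3=1 w_R=1
row2: w_G1=34/15 w_G3=-1 w_R=0
total: w_G1=49/15 w_G3=0 w_R=1
asked value: 34/15

topology: planetary set — G1 30T / G2 19T / G3 68T, arm = carrier (Willis)
row 1: whole set turns with the arm by x
row 2 — arm fixed, fixed-axis ratios: sun y, ring −(30/68)·y, arm 0
boundary: total ω_ring = x − (30/68)·y = 0 and total ω_arm = x = 1  ⇒  y = 34/15, x = 1
row 2 ring = −(30/68)·34/15 = -1
totals (row 1 + row 2): sun 1 + 34/15 = 49/15, ring 1 + (-1) = 0, arm 1 + 0 = 1
asked cell (row2, sun) = 34/15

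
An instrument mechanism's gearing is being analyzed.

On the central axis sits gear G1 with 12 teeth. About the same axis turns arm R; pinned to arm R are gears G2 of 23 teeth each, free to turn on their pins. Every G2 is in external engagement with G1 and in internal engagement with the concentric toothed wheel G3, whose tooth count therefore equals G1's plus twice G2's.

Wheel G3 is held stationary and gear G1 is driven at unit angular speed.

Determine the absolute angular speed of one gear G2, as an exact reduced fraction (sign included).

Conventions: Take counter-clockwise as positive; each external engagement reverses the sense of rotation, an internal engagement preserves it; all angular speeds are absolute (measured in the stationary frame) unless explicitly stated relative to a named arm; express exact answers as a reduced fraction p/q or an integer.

topology: planetary set — G1 12T / G2 23T / G3 58T, arm = carrier (Willis)
ring teeth: 12 + 2·23 = 58
12(ω_sun−ω_arm) = −58(ω_ring−ω_arm),  ω_ring = 0, ω_sun = 1
12(1−ω_arm) = −58(0−ω_arm)  ⇒  70·ω_arm = 12  ⇒  ω_arm = 6/35
sun–planet mesh: 12·(1−6/35) = −23·(ω_p−ω_arm)  ⇒  ω_p−ω_arm = -348/805
ω_p = 6/35 − 348/805 = -6/23
exact speed ratio = -6/23

-6/23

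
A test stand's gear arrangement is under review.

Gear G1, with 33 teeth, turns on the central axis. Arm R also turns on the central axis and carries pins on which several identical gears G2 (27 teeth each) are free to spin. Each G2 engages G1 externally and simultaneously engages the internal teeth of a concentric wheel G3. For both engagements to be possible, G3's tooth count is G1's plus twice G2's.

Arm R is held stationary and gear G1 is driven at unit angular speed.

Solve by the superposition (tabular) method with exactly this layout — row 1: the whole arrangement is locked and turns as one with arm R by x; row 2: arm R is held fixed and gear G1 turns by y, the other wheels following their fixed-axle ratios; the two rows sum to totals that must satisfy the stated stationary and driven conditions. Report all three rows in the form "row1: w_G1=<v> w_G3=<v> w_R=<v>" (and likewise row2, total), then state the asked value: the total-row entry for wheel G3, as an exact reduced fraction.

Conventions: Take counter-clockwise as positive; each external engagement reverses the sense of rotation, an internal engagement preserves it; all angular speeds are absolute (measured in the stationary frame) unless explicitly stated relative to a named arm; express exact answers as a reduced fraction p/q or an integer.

topology: planetary set — G1 33T / G2 27T / G3 87T, arm = carrier (Willis)
row 1 — lock + rotate with arm: ω_sun = ω_ring = ω_arm = x
superposition row 2 [arm held]: sun y, ring −(33/87)·y, arm 0
boundary: total ω_arm = x = 0 and total ω_sun = x + y = 1  ⇒  y = 1, x = 0
row 2 ring = −(33/87)·1 = -11/29
totals (row 1 + row 2): sun 0 + 1 = 1, ring 0 + (-11/29) = -11/29, arm 0 + 0 = 0
asked cell (total, ring) = -11/29

row1: w_G1=0 w_G3=0 w_R=0
row2: w_G1=1 w_G3=-11/29 w_R=0
total: w_G1=1 w_G3=-11/29 w_R=0
asked value: -11/29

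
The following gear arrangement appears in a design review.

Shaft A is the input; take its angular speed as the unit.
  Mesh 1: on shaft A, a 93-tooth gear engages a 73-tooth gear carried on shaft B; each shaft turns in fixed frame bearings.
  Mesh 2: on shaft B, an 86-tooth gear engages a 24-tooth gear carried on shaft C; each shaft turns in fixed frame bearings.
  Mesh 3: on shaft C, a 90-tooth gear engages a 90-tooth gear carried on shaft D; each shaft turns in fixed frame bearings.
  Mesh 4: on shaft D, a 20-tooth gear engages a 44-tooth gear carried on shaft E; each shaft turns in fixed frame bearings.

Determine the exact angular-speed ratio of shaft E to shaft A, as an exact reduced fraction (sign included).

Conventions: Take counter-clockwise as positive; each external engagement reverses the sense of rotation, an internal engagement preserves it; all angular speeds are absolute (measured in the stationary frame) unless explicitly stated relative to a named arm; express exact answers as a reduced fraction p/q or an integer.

class = fixed-axis compound train [4 meshes; 4 ratios multiply, 4 sense flips]
mesh 1 [93T→73T]: running ratio 93/73, sense −
mesh 2 [86T→24T]: running ratio 1333/292, sense +
mesh 3 [90T→90T]: running ratio 1333/292, sense −
mesh 4 [20T→44T]: running ratio 6665/3212, sense +
ω_out/ω_in = 6665/3212

6665/3212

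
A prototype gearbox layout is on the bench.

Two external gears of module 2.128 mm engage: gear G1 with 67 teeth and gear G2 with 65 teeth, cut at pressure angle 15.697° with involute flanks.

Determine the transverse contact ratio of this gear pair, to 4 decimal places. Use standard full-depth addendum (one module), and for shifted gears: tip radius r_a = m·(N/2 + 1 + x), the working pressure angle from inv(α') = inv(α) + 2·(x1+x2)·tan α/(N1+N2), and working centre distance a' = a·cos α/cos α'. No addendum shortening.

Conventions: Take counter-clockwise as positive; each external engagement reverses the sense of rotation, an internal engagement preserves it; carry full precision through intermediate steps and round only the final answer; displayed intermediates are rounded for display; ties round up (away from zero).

2.1057

single-mesh involute tooth geometry (67T engaging 65T at module 2.128)
base radii: r_b1 = 68.629379, r_b2 = 66.580741
tip radii: r_a1 = 73.416000, r_a2 = 71.288000
no profile shift: α' = α, a' = a
action lengths: √(r_a1²−r_b1²) = 26.075225, √(r_a2²−r_b2²) = 25.475162
base pitch p_b = π·m·cos α = 6.435987
CR = (26.075225 + 25.475162 − 140.448000·sin 15.69700°)/6.435987 = 2.105687
contact ratio ≈ 2.1057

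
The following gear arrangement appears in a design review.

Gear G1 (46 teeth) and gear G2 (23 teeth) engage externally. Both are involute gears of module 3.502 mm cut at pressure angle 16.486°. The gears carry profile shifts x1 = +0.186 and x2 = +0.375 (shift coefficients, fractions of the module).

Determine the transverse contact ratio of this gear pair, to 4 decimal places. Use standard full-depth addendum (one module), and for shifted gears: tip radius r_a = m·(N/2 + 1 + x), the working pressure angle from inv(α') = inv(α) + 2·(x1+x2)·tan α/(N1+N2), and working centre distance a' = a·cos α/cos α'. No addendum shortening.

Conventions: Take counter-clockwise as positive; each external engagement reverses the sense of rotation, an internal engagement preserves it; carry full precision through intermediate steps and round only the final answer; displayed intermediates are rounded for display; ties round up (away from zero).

1.6886

topology: single-mesh involute geometry — m = 3.502, 46T/23T pair
base radii: r_b1 = 77.234682, r_b2 = 38.617341
tip radii: r_a1 = 84.699372, r_a2 = 45.088250
inv(α') = inv(16.486°) + 2·(+0.186+0.375)·tan α/(46+23) = 0.01302512  ⇒  α' = 19.14858°
a' = a·cos α / cos α' = 120.8190·cos 16.486°/cos 19.14858° = 122.637414
action lengths: √(r_a1²−r_b1²) = 34.767622, √(r_a2²−r_b2²) = 23.273403
base pitch p_b = π·m·cos α = 10.549561
CR = (34.767622 + 23.273403 − 122.637414·sin 19.14858°)/10.549561 = 1.688565
contact ratio ≈ 1.6886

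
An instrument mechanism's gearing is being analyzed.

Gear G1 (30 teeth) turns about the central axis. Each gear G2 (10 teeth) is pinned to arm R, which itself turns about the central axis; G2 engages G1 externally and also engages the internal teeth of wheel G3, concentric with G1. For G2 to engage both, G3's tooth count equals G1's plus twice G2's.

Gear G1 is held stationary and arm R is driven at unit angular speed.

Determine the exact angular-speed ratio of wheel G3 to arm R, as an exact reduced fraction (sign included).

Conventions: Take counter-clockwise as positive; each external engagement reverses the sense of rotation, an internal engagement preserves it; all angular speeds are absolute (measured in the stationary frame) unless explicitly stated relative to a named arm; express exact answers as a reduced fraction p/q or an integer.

planetary set (30T centre, 10T on arm, 50T internal) — Willis relation
ring teeth: 30 + 2·10 = 50
30(ω_sun−ω_arm) = −50(ω_ring−ω_arm),  ω_sun = 0, ω_arm = 1
ω_ring = 1 − (30/50)(0−1) = 8/5
ω_out/ω_in = 8/5

8/5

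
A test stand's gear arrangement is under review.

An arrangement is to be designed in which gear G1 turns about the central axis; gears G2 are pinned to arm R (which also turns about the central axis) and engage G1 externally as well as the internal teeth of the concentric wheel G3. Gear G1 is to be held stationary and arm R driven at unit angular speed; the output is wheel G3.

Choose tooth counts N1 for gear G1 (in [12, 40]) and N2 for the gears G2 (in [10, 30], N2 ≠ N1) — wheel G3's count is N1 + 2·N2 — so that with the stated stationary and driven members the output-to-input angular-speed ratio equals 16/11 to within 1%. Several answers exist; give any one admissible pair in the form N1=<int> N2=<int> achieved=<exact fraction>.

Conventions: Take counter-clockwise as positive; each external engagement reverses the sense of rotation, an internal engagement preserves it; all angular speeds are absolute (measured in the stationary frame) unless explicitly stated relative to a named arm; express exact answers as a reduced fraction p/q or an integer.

topology: planetary set — design target 16/11, arm = carrier (Willis)
Willis with ω_sun = 0: ω_ring/ω_arm = (N1+N3)/N3; set equal to 16/11  ⇒  N3/N1 = 1/(16/11 − 1) = 11/5
N3 = N1 + 2·N2  ⇒  N2/N1 = (N3/N1 − 1)/2 = (11/5 − 1)/2 = 3/5
smallest multiple with N1 ≥ 12 and N2 ≥ 10: k = 4  ⇒  N1 = 4·5 = 20, N2 = 4·3 = 12 (N1 ≤ 40, N2 ≤ 30, N2 ≠ N1 ✓), N3 = 20 + 2·12 = 44
check: (N1+N3)/N3 with N1 = 20, N3 = 44 gives 16/11; |achieved − target| = 0 ≤ 4/275 ✓

N1=20 N2=12 achieved=16/11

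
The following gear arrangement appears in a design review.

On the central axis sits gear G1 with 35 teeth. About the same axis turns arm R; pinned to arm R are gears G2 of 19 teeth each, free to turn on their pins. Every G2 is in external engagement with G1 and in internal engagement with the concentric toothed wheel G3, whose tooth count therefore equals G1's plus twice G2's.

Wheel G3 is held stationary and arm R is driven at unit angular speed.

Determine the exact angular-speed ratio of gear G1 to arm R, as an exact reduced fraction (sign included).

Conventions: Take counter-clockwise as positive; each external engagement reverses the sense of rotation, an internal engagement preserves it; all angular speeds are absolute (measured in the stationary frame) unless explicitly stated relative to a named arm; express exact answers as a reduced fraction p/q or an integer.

108/35

recognized (axles ride arm R): planetary set, 35/19/73 teeth
ring teeth: 35 + 2·19 = 73
35(ω_sun−ω_arm) = −73(ω_ring−ω_arm),  ω_ring = 0, ω_arm = 1
ω_sun = 1 − (73/35)(0−1) = 108/35
ω_out/ω_in = 108/35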